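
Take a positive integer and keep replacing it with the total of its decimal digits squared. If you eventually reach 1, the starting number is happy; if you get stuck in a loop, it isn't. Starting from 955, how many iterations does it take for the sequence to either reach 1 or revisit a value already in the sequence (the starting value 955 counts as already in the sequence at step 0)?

955 → 9² + 5² + 5² = 81 + 25 + 25 = 131
131 → 1² + 3² + 1² = 1 + 9 + 1 = 11
11 → 1² + 1² = 1 + 1 = 2
2 → 2² = 4
4 → 4² = 16
16 → 1² + 6² = 1 + 36 = 37
37 → 3² + 7² = 9 + 49 = 58
58 → 5² + 8² = 25 + 64 = 89
89 → 8² + 9² = 64 + 81 = 145
145 → 1² + 4² + 5² = 1 + 16 + 25 = 42
42 → 4² + 2² = 16 + 4 = 20
20 → 2² + 0² = 4 + 0 = 4  — 4 repeats.
That took 12 steps.

12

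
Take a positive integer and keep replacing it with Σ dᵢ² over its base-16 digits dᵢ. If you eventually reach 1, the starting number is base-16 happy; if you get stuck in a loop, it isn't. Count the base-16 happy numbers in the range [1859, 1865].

3

1859: 1859 → 74 → 116 → 65 → 17 → 2 → 4 → 16 → 1  (reaches 1)
1860: 1860 → 81 → 26 → 101 → 61 → 178 → 125 → 218 → 269 → 170 → 200 → 208 → 169 → 181 → 146 → 85 → 50 → 13 → 169  (repeats 169)
1861: 1861 → 90 → 125 → 218 → 269 → 170 → 200 → 208 → 169 → 181 → 146 → 85 → 50 → 13 → 169  (repeats 169)
1862: 1862 → 101 → 61 → 178 → 125 → 218 → 269 → 170 → 200 → 208 → 169 → 181 → 146 → 85 → 50 → 13 → 169  (repeats 169)
1863: 1863 → 114 → 53 → 34 → 8 → 64 → 16 → 1  (reaches 1)
1864: 1864 → 129 → 65 → 17 → 2 → 4 → 16 → 1  (reaches 1)
1865: 1865 → 146 → 85 → 50 → 13 → 169 → 181 → 146  (repeats 146)
base-16 happy: 1859, 1863, 1864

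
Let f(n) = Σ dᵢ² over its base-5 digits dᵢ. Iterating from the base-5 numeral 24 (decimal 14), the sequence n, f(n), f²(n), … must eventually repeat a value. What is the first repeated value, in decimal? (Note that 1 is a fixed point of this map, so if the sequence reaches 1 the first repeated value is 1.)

14 = (2,4)_5 → 2² + 4² = 4 + 16 = 20
20 = (4,0)_5 → 4² + 0² = 16 + 0 = 16
16 = (3,1)_5 → 3² + 1² = 9 + 1 = 10
10 = (2,0)_5 → 2² + 0² = 4 + 0 = 4
4 = (4)_5 → 4² = 16  — 16 already appeared earlier.

16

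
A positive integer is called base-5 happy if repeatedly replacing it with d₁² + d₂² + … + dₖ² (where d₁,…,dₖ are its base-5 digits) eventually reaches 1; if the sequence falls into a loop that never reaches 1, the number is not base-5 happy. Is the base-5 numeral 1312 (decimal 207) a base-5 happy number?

207 = (1,3,1,2)_5 → 1² + 3² + 1² + 2² = 15
15 = (3,0)_5 → 3² + 0² = 9
9 = (1,4)_5 → 1² + 4² = 17
17 = (3,2)_5 → 3² + 2² = 13
13 = (2,3)_5 → 2² + 3² = 13  — 13 already seen; the sequence cycles without reaching 1.

not base-5 happy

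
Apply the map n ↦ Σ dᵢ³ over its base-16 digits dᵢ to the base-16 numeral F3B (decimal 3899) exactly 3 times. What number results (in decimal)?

3899 = (15,3,11)_16 → 4733
4733 = (1,2,7,13)_16 → 2549
2549 = (9,15,5)_16 → 4229

4229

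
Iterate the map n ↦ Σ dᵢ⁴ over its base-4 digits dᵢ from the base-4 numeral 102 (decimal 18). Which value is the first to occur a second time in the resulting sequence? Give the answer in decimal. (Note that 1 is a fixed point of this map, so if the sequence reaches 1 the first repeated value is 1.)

1

18 = (1,0,2)_4 → 17
17 = (1,0,1)_4 → 2
2 = (2)_4 → 16
16 = (1,0,0)_4 → 1  — reached the fixed point 1.
1 → 1, so 1 is the first repeated value.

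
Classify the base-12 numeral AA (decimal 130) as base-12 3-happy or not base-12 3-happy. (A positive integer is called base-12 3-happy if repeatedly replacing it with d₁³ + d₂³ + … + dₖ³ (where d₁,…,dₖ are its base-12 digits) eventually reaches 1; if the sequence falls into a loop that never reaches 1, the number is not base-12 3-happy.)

base-12 3-happy

130 = (10,10)_12 → 10³ + 10³ = 2000
2000 = (1,1,10,8)_12 → 1³ + 1³ + 10³ + 8³ = 1514
1514 = (10,6,2)_12 → 10³ + 6³ + 2³ = 1224
1224 = (8,6,0)_12 → 8³ + 6³ + 0³ = 728
728 = (5,0,8)_12 → 5³ + 0³ + 8³ = 637
637 = (4,5,1)_12 → 4³ + 5³ + 1³ = 190
190 = (1,3,10)_12 → 1³ + 3³ + 10³ = 1028
1028 = (7,1,8)_12 → 7³ + 1³ + 8³ = 856
856 = (5,11,4)_12 → 5³ + 11³ + 4³ = 1520
1520 = (10,6,8)_12 → 10³ + 6³ + 8³ = 1728
1728 = (1,0,0,0)_12 → 1³ + 0³ + 0³ + 0³ = 1  — reached 1.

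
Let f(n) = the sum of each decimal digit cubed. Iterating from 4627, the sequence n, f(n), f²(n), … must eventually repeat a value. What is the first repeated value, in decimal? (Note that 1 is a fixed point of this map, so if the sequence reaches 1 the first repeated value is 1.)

4627 → 4³ + 6³ + 2³ + 7³ = 631
631 → 6³ + 3³ + 1³ = 244
244 → 2³ + 4³ + 4³ = 136
136 → 1³ + 3³ + 6³ = 244  — 244 already appeared earlier.

244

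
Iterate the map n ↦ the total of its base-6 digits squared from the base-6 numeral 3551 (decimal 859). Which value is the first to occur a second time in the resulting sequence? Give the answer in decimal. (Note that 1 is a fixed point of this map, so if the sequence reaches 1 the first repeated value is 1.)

859 = (3,5,5,1)_6 → 3² + 5² + 5² + 1² = 9 + 25 + 25 + 1 = 60
60 = (1,4,0)_6 → 1² + 4² + 0² = 1 + 16 + 0 = 17
17 = (2,5)_6 → 2² + 5² = 4 + 25 = 29
29 = (4,5)_6 → 4² + 5² = 16 + 25 = 41
41 = (1,0,5)_6 → 1² + 0² + 5² = 1 + 0 + 25 = 26
26 = (4,2)_6 → 4² + 2² = 16 + 4 = 20
20 = (3,2)_6 → 3² + 2² = 9 + 4 = 13
13 = (2,1)_6 → 2² + 1² = 4 + 1 = 5
5 = (5)_6 → 5² = 25
25 = (4,1)_6 → 4² + 1² = 16 + 1 = 17  — 17 already appeared earlier.

17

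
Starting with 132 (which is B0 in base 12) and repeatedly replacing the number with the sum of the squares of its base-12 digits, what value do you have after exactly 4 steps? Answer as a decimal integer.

74

132 = (11,0)_12 → 11² + 0² = 121 + 0 = 121
121 = (10,1)_12 → 10² + 1² = 100 + 1 = 101
101 = (8,5)_12 → 8² + 5² = 64 + 25 = 89
89 = (7,5)_12 → 7² + 5² = 49 + 25 = 74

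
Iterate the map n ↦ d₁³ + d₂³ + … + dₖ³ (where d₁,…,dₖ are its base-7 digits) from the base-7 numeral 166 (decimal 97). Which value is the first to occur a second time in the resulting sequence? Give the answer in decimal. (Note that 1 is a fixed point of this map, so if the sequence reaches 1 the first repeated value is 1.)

97 = (1,6,6)_7 → 1³ + 6³ + 6³ = 433
433 = (1,1,5,6)_7 → 1³ + 1³ + 5³ + 6³ = 343
343 = (1,0,0,0)_7 → 1³ + 0³ + 0³ + 0³ = 1  — reached the fixed point 1.
1 → 1, so 1 is the first repeated value.

1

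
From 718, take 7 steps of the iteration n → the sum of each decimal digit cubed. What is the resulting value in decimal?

370

718 → 856
856 → 853
853 → 664
664 → 496
496 → 1009
1009 → 730
730 → 370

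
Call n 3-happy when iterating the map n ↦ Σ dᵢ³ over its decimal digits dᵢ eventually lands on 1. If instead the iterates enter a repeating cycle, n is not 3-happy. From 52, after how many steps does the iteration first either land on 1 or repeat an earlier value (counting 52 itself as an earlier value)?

52 → 5³ + 2³ = 133
133 → 1³ + 3³ + 3³ = 55
55 → 5³ + 5³ = 250
250 → 2³ + 5³ + 0³ = 133  — 133 repeats.
That took 4 steps.

4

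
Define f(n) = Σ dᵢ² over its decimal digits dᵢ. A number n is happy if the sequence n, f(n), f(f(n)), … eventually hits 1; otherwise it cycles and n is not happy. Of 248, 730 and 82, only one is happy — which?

82

248: 248 → 84 → 80 → 64 → 52 → 29 → 85 → 89 → 145 → 42 → 20 → 4 → 16 → 37 → 58 → 89  — repeats 89 (not happy)
730: 730 → 58 → 89 → 145 → 42 → 20 → 4 → 16 → 37 → 58  — repeats 58 (not happy)
82: 82 → 68 → 100 → 1  — reaches 1 (happy)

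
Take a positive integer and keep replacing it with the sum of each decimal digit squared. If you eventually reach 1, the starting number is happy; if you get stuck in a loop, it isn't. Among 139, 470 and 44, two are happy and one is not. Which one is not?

470

139: 139 → 91 → 82 → 68 → 100 → 1  — reaches 1 (happy)
470: 470 → 65 → 61 → 37 → 58 → 89 → 145 → 42 → 20 → 4 → 16 → 37  — repeats 37 (not happy)
44: 44 → 32 → 13 → 10 → 1  — reaches 1 (happy)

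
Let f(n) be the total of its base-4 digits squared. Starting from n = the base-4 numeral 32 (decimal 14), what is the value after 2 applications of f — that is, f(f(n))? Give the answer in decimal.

14 = (3,2)_4 → 3² + 2² = 13
13 = (3,1)_4 → 3² + 1² = 10

10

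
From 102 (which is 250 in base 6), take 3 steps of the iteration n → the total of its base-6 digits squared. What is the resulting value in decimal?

26

102 = (2,5,0)_6 → 2² + 5² + 0² = 4 + 25 + 0 = 29
29 = (4,5)_6 → 4² + 5² = 16 + 25 = 41
41 = (1,0,5)_6 → 1² + 0² + 5² = 1 + 0 + 25 = 26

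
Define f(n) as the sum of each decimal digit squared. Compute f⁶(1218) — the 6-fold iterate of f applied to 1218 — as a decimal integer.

1

1218 → 1² + 2² + 1² + 8² = 1 + 4 + 1 + 64 = 70
70 → 7² + 0² = 49 + 0 = 49
49 → 4² + 9² = 16 + 81 = 97
97 → 9² + 7² = 81 + 49 = 130
130 → 1² + 3² + 0² = 1 + 9 + 0 = 10
10 → 1² + 0² = 1 + 0 = 1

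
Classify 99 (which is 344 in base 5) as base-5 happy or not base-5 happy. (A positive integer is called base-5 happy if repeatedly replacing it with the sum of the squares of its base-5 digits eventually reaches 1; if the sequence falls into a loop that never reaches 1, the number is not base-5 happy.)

base-5 happy

99 = (3,4,4)_5 → 3² + 4² + 4² = 9 + 16 + 16 = 41
41 = (1,3,1)_5 → 1² + 3² + 1² = 1 + 9 + 1 = 11
11 = (2,1)_5 → 2² + 1² = 4 + 1 = 5
5 = (1,0)_5 → 1² + 0² = 1 + 0 = 1  — reached 1.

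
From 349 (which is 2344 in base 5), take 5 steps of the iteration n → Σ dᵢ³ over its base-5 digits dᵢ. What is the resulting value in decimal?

9

349 = (2,3,4,4)_5 → 2³ + 3³ + 4³ + 4³ = 163
163 = (1,1,2,3)_5 → 1³ + 1³ + 2³ + 3³ = 37
37 = (1,2,2)_5 → 1³ + 2³ + 2³ = 17
17 = (3,2)_5 → 3³ + 2³ = 35
35 = (1,2,0)_5 → 1³ + 2³ + 0³ = 9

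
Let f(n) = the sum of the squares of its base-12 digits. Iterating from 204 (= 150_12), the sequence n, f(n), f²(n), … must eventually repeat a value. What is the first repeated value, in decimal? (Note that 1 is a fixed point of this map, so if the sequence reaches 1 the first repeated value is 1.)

204 = (1,5,0)_12 → 26
26 = (2,2)_12 → 8
8 = (8)_12 → 64
64 = (5,4)_12 → 41
41 = (3,5)_12 → 34
34 = (2,10)_12 → 104
104 = (8,8)_12 → 128
128 = (10,8)_12 → 164
164 = (1,1,8)_12 → 66
66 = (5,6)_12 → 61
61 = (5,1)_12 → 26  — 26 already appeared earlier.

26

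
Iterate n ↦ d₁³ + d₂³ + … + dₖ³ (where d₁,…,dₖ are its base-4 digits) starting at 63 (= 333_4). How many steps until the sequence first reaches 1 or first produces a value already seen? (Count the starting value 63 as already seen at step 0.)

63 = (3,3,3)_4 → 3³ + 3³ + 3³ = 27 + 27 + 27 = 81
81 = (1,1,0,1)_4 → 1³ + 1³ + 0³ + 1³ = 1 + 1 + 0 + 1 = 3
3 = (3)_4 → 3³ = 27
27 = (1,2,3)_4 → 1³ + 2³ + 3³ = 1 + 8 + 27 = 36
36 = (2,1,0)_4 → 2³ + 1³ + 0³ = 8 + 1 + 0 = 9
9 = (2,1)_4 → 2³ + 1³ = 8 + 1 = 9  — 9 repeats.
That took 6 steps.

6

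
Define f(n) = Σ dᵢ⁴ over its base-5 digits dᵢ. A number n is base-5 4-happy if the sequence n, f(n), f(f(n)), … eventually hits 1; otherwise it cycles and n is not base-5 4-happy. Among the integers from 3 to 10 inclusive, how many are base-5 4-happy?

1

3: 3 → 81 → 83 → 163 → 99 → 593 → 499 → 849 → 595 → 593  (repeats 593)
4: 4 → 256 → 18 → 162 → 34 → 258 → 98 → 418 → 244 → 594 → 674 → 514 → 528 → 338 → 194 → 354 → 528  (repeats 528)
5: 5 → 1  (reaches 1)
6: 6 → 2 → 16 → 82 → 98 → 418 → 244 → 594 → 674 → 514 → 528 → 338 → 194 → 354 → 528  (repeats 528)
7: 7 → 17 → 97 → 353 → 353  (repeats 353)
8: 8 → 82 → 98 → 418 → 244 → 594 → 674 → 514 → 528 → 338 → 194 → 354 → 528  (repeats 528)
9: 9 → 257 → 33 → 83 → 163 → 99 → 593 → 499 → 849 → 595 → 593  (repeats 593)
10: 10 → 16 → 82 → 98 → 418 → 244 → 594 → 674 → 514 → 528 → 338 → 194 → 354 → 528  (repeats 528)
base-5 4-happy: 5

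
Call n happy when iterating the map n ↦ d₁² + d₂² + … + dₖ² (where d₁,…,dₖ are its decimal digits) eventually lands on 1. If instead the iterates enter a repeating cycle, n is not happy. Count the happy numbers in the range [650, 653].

650: 650 → 61 → 37 → 58 → 89 → 145 → 42 → 20 → 4 → 16 → 37  (repeats 37)
651: 651 → 62 → 40 → 16 → 37 → 58 → 89 → 145 → 42 → 20 → 4 → 16  (repeats 16)
652: 652 → 65 → 61 → 37 → 58 → 89 → 145 → 42 → 20 → 4 → 16 → 37  (repeats 37)
653: 653 → 70 → 49 → 97 → 130 → 10 → 1  (reaches 1)
happy: 653

1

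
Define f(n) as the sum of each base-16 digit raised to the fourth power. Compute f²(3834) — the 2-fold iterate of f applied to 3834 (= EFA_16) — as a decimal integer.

42530

3834 = (14,15,10)_16 → 14⁴ + 15⁴ + 10⁴ = 38416 + 50625 + 10000 = 99041
99041 = (1,8,2,14,1)_16 → 1⁴ + 8⁴ + 2⁴ + 14⁴ + 1⁴ = 1 + 4096 + 16 + 38416 + 1 = 42530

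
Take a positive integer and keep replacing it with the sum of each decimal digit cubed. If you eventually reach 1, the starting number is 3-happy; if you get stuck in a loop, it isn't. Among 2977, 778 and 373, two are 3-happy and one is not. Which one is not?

2977: 2977 → 1423 → 100 → 1  — reaches 1 (3-happy)
778: 778 → 1198 → 1243 → 100 → 1  — reaches 1 (3-happy)
373: 373 → 397 → 1099 → 1459 → 919 → 1459  — repeats 1459 (not 3-happy)

373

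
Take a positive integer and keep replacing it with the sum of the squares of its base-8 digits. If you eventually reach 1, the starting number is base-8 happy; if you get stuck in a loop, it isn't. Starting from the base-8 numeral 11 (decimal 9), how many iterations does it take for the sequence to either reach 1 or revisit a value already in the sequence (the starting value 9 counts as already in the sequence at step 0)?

9 = (1,1)_8 → 1² + 1² = 1 + 1 = 2
2 = (2)_8 → 2² = 4
4 = (4)_8 → 4² = 16
16 = (2,0)_8 → 2² + 0² = 4 + 0 = 4  — 4 repeats.
That took 4 steps.

4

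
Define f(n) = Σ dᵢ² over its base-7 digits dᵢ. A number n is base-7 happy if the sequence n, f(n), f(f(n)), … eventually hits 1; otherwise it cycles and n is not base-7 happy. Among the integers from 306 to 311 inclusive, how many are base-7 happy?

1

306: 306 → 62 → 38 → 34 → 52 → 10 → 10  — not base-7 happy
307: 307 → 73 → 19 → 29 → 17 → 13 → 37 → 29  — not base-7 happy
308: 308 → 40 → 50 → 2 → 4 → 16 → 8 → 2  — not base-7 happy
309: 309 → 41 → 61 → 27 → 45 → 45  — not base-7 happy
310: 310 → 44 → 40 → 50 → 2 → 4 → 16 → 8 → 2  — not base-7 happy
311: 311 → 49 → 1  — base-7 happy
base-7 happy: 311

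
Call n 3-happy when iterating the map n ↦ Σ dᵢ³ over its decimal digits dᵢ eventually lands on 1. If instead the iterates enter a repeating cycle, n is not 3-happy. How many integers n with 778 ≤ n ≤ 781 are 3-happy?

778: 778 → 1198 → 1243 → 100 → 1  (reaches 1)
779: 779 → 1415 → 191 → 731 → 371 → 371  (repeats 371)
780: 780 → 855 → 762 → 567 → 684 → 792 → 1080 → 513 → 153 → 153  (repeats 153)
781: 781 → 856 → 853 → 664 → 496 → 1009 → 730 → 370 → 370  (repeats 370)
3-happy: 778

1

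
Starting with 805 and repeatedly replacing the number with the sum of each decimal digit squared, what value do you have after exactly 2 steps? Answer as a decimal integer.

805 → 8² + 0² + 5² = 64 + 0 + 25 = 89
89 → 8² + 9² = 64 + 81 = 145

145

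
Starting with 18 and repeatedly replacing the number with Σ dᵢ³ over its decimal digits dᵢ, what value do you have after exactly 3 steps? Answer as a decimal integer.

153

18 → 513
513 → 153
153 → 153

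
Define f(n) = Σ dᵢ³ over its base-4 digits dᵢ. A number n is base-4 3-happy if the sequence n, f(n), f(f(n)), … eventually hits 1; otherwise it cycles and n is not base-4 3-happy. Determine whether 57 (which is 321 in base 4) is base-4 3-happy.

57 = (3,2,1)_4 → 3³ + 2³ + 1³ = 36
36 = (2,1,0)_4 → 2³ + 1³ + 0³ = 9
9 = (2,1)_4 → 2³ + 1³ = 9  — 9 already seen; the sequence cycles without reaching 1.

not base-4 3-happy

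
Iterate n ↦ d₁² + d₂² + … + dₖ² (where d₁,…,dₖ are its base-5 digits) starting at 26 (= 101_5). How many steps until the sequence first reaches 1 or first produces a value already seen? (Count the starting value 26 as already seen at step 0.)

26 = (1,0,1)_5 → 1² + 0² + 1² = 1 + 0 + 1 = 2
2 = (2)_5 → 2² = 4
4 = (4)_5 → 4² = 16
16 = (3,1)_5 → 3² + 1² = 9 + 1 = 10
10 = (2,0)_5 → 2² + 0² = 4 + 0 = 4  — 4 repeats.
That took 5 steps.

5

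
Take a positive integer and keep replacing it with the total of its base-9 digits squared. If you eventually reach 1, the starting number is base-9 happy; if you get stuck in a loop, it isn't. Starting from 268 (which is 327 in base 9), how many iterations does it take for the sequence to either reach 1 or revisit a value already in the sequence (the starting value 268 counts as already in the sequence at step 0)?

268 = (3,2,7)_9 → 62
62 = (6,8)_9 → 100
100 = (1,2,1)_9 → 6
6 = (6)_9 → 36
36 = (4,0)_9 → 16
16 = (1,7)_9 → 50
50 = (5,5)_9 → 50  — 50 repeats.
That took 7 steps.

7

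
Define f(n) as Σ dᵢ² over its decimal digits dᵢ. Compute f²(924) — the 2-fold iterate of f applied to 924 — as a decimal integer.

924 → 101
101 → 2

2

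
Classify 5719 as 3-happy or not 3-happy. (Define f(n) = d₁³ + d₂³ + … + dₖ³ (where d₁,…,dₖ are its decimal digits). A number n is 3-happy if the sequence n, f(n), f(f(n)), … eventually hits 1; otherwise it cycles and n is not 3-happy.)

5719 → 5³ + 7³ + 1³ + 9³ = 125 + 343 + 1 + 729 = 1198
1198 → 1³ + 1³ + 9³ + 8³ = 1 + 1 + 729 + 512 = 1243
1243 → 1³ + 2³ + 4³ + 3³ = 1 + 8 + 64 + 27 = 100
100 → 1³ + 0³ + 0³ = 1 + 0 + 0 = 1  — reached 1.

3-happy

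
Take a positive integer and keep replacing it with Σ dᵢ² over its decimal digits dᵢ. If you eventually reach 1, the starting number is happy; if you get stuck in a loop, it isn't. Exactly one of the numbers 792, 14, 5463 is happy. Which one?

792: 792 → 134 → 26 → 40 → 16 → 37 → 58 → 89 → 145 → 42 → 20 → 4 → 16  — repeats 16 (not happy)
14: 14 → 17 → 50 → 25 → 29 → 85 → 89 → 145 → 42 → 20 → 4 → 16 → 37 → 58 → 89  — repeats 89 (not happy)
5463: 5463 → 86 → 100 → 1  — reaches 1 (happy)

5463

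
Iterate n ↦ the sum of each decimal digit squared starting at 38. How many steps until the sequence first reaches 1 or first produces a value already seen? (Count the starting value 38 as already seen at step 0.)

10

38 → 73
73 → 58
58 → 89
89 → 145
145 → 42
42 → 20
20 → 4
4 → 16
16 → 37
37 → 58  — 58 repeats.
That took 10 steps.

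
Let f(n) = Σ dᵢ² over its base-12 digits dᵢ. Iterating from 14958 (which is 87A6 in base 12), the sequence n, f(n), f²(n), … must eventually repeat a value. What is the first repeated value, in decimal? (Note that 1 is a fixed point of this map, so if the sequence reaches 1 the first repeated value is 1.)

14958 = (8,7,10,6)_12 → 8² + 7² + 10² + 6² = 249
249 = (1,8,9)_12 → 1² + 8² + 9² = 146
146 = (1,0,2)_12 → 1² + 0² + 2² = 5
5 = (5)_12 → 5² = 25
25 = (2,1)_12 → 2² + 1² = 5  — 5 already appeared earlier.

5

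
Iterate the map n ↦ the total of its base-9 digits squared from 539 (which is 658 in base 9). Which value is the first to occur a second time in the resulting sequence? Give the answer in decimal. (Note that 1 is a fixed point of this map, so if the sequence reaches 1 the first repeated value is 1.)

1

539 = (6,5,8)_9 → 6² + 5² + 8² = 36 + 25 + 64 = 125
125 = (1,4,8)_9 → 1² + 4² + 8² = 1 + 16 + 64 = 81
81 = (1,0,0)_9 → 1² + 0² + 0² = 1 + 0 + 0 = 1  — reached the fixed point 1.
1 → 1, so 1 is the first repeated value.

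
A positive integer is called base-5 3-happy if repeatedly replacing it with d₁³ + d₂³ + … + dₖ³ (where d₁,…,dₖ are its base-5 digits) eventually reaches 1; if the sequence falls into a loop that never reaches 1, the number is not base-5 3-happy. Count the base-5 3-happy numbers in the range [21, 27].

21: 21 → 65 → 35 → 9 → 65  — not base-5 3-happy
22: 22 → 72 → 80 → 28 → 28  — not base-5 3-happy
23: 23 → 91 → 55 → 9 → 65 → 35 → 9  — not base-5 3-happy
24: 24 → 128 → 28 → 28  — not base-5 3-happy
25: 25 → 1  — base-5 3-happy
26: 26 → 2 → 8 → 28 → 28  — not base-5 3-happy
27: 27 → 9 → 65 → 35 → 9  — not base-5 3-happy
base-5 3-happy: 25

1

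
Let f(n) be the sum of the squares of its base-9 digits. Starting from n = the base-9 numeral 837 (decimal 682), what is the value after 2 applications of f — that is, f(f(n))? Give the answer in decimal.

42

682 = (8,3,7)_9 → 8² + 3² + 7² = 64 + 9 + 49 = 122
122 = (1,4,5)_9 → 1² + 4² + 5² = 1 + 16 + 25 = 42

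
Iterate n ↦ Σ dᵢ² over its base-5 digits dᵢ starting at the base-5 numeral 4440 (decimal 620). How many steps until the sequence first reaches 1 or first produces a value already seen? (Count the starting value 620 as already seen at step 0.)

7

620 = (4,4,4,0)_5 → 4² + 4² + 4² + 0² = 16 + 16 + 16 + 0 = 48
48 = (1,4,3)_5 → 1² + 4² + 3² = 1 + 16 + 9 = 26
26 = (1,0,1)_5 → 1² + 0² + 1² = 1 + 0 + 1 = 2
2 = (2)_5 → 2² = 4
4 = (4)_5 → 4² = 16
16 = (3,1)_5 → 3² + 1² = 9 + 1 = 10
10 = (2,0)_5 → 2² + 0² = 4 + 0 = 4  — 4 repeats.
That took 7 steps.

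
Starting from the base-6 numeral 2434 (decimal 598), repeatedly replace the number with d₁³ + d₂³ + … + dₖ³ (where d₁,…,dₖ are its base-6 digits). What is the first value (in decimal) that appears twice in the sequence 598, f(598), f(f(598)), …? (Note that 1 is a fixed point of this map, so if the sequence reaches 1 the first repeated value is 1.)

1

598 = (2,4,3,4)_6 → 2³ + 4³ + 3³ + 4³ = 163
163 = (4,3,1)_6 → 4³ + 3³ + 1³ = 92
92 = (2,3,2)_6 → 2³ + 3³ + 2³ = 43
43 = (1,1,1)_6 → 1³ + 1³ + 1³ = 3
3 = (3)_6 → 3³ = 27
27 = (4,3)_6 → 4³ + 3³ = 91
91 = (2,3,1)_6 → 2³ + 3³ + 1³ = 36
36 = (1,0,0)_6 → 1³ + 0³ + 0³ = 1  — reached the fixed point 1.
1 → 1, so 1 is the first repeated value.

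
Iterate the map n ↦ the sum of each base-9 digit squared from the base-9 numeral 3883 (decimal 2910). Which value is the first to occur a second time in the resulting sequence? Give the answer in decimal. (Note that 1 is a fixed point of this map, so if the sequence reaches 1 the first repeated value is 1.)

2910 = (3,8,8,3)_9 → 3² + 8² + 8² + 3² = 9 + 64 + 64 + 9 = 146
146 = (1,7,2)_9 → 1² + 7² + 2² = 1 + 49 + 4 = 54
54 = (6,0)_9 → 6² + 0² = 36 + 0 = 36
36 = (4,0)_9 → 4² + 0² = 16 + 0 = 16
16 = (1,7)_9 → 1² + 7² = 1 + 49 = 50
50 = (5,5)_9 → 5² + 5² = 25 + 25 = 50  — 50 already appeared earlier.

50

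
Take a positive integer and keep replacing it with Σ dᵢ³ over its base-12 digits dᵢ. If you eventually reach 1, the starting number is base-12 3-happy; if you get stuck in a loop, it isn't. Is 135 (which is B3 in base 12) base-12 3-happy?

135 = (11,3)_12 → 11³ + 3³ = 1331 + 27 = 1358
1358 = (9,5,2)_12 → 9³ + 5³ + 2³ = 729 + 125 + 8 = 862
862 = (5,11,10)_12 → 5³ + 11³ + 10³ = 125 + 1331 + 1000 = 2456
2456 = (1,5,0,8)_12 → 1³ + 5³ + 0³ + 8³ = 1 + 125 + 0 + 512 = 638
638 = (4,5,2)_12 → 4³ + 5³ + 2³ = 64 + 125 + 8 = 197
197 = (1,4,5)_12 → 1³ + 4³ + 5³ = 1 + 64 + 125 = 190
190 = (1,3,10)_12 → 1³ + 3³ + 10³ = 1 + 27 + 1000 = 1028
1028 = (7,1,8)_12 → 7³ + 1³ + 8³ = 343 + 1 + 512 = 856
856 = (5,11,4)_12 → 5³ + 11³ + 4³ = 125 + 1331 + 64 = 1520
1520 = (10,6,8)_12 → 10³ + 6³ + 8³ = 1000 + 216 + 512 = 1728
1728 = (1,0,0,0)_12 → 1³ + 0³ + 0³ + 0³ = 1 + 0 + 0 + 0 = 1  — reached 1.

base-12 3-happy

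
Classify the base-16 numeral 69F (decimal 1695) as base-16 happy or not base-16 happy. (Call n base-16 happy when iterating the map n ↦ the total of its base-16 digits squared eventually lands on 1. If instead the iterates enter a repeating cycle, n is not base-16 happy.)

1695 = (6,9,15)_16 → 6² + 9² + 15² = 36 + 81 + 225 = 342
342 = (1,5,6)_16 → 1² + 5² + 6² = 1 + 25 + 36 = 62
62 = (3,14)_16 → 3² + 14² = 9 + 196 = 205
205 = (12,13)_16 → 12² + 13² = 144 + 169 = 313
313 = (1,3,9)_16 → 1² + 3² + 9² = 1 + 9 + 81 = 91
91 = (5,11)_16 → 5² + 11² = 25 + 121 = 146
146 = (9,2)_16 → 9² + 2² = 81 + 4 = 85
85 = (5,5)_16 → 5² + 5² = 25 + 25 = 50
50 = (3,2)_16 → 3² + 2² = 9 + 4 = 13
13 = (13)_16 → 13² = 169
169 = (10,9)_16 → 10² + 9² = 100 + 81 = 181
181 = (11,5)_16 → 11² + 5² = 121 + 25 = 146  — 146 already seen; the sequence cycles without reaching 1.

not base-16 happy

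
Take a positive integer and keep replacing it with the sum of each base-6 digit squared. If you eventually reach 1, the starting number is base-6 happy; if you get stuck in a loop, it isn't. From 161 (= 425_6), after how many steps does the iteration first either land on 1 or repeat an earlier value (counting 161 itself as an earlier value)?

11

161 = (4,2,5)_6 → 4² + 2² + 5² = 45
45 = (1,1,3)_6 → 1² + 1² + 3² = 11
11 = (1,5)_6 → 1² + 5² = 26
26 = (4,2)_6 → 4² + 2² = 20
20 = (3,2)_6 → 3² + 2² = 13
13 = (2,1)_6 → 2² + 1² = 5
5 = (5)_6 → 5² = 25
25 = (4,1)_6 → 4² + 1² = 17
17 = (2,5)_6 → 2² + 5² = 29
29 = (4,5)_6 → 4² + 5² = 41
41 = (1,0,5)_6 → 1² + 0² + 5² = 26  — 26 repeats.
That took 11 steps.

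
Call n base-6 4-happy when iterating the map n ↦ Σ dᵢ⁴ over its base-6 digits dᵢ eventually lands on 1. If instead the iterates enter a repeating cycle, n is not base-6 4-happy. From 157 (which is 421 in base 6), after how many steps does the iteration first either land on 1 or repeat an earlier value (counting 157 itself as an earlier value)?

10

157 = (4,2,1)_6 → 4⁴ + 2⁴ + 1⁴ = 273
273 = (1,1,3,3)_6 → 1⁴ + 1⁴ + 3⁴ + 3⁴ = 164
164 = (4,3,2)_6 → 4⁴ + 3⁴ + 2⁴ = 353
353 = (1,3,4,5)_6 → 1⁴ + 3⁴ + 4⁴ + 5⁴ = 963
963 = (4,2,4,3)_6 → 4⁴ + 2⁴ + 4⁴ + 3⁴ = 609
609 = (2,4,5,3)_6 → 2⁴ + 4⁴ + 5⁴ + 3⁴ = 978
978 = (4,3,1,0)_6 → 4⁴ + 3⁴ + 1⁴ + 0⁴ = 338
338 = (1,3,2,2)_6 → 1⁴ + 3⁴ + 2⁴ + 2⁴ = 114
114 = (3,1,0)_6 → 3⁴ + 1⁴ + 0⁴ = 82
82 = (2,1,4)_6 → 2⁴ + 1⁴ + 4⁴ = 273  — 273 repeats.
That took 10 steps.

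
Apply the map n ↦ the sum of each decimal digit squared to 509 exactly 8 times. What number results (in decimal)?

509 → 5² + 0² + 9² = 25 + 0 + 81 = 106
106 → 1² + 0² + 6² = 1 + 0 + 36 = 37
37 → 3² + 7² = 9 + 49 = 58
58 → 5² + 8² = 25 + 64 = 89
89 → 8² + 9² = 64 + 81 = 145
145 → 1² + 4² + 5² = 1 + 16 + 25 = 42
42 → 4² + 2² = 16 + 4 = 20
20 → 2² + 0² = 4 + 0 = 4

4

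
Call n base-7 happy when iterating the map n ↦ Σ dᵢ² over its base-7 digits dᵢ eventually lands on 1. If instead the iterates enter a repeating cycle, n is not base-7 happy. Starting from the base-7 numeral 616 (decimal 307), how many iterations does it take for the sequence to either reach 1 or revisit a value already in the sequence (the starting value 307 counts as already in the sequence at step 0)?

307 = (6,1,6)_7 → 6² + 1² + 6² = 36 + 1 + 36 = 73
73 = (1,3,3)_7 → 1² + 3² + 3² = 1 + 9 + 9 = 19
19 = (2,5)_7 → 2² + 5² = 4 + 25 = 29
29 = (4,1)_7 → 4² + 1² = 16 + 1 = 17
17 = (2,3)_7 → 2² + 3² = 4 + 9 = 13
13 = (1,6)_7 → 1² + 6² = 1 + 36 = 37
37 = (5,2)_7 → 5² + 2² = 25 + 4 = 29  — 29 repeats.
That took 7 steps.

7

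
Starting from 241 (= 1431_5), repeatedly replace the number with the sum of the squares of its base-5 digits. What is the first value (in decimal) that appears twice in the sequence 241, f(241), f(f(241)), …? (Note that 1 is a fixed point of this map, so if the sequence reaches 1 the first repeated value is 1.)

241 = (1,4,3,1)_5 → 1² + 4² + 3² + 1² = 1 + 16 + 9 + 1 = 27
27 = (1,0,2)_5 → 1² + 0² + 2² = 1 + 0 + 4 = 5
5 = (1,0)_5 → 1² + 0² = 1 + 0 = 1  — reached the fixed point 1.
1 → 1, so 1 is the first repeated value.

1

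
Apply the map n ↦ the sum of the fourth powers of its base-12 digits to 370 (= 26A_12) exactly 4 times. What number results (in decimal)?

11312

370 = (2,6,10)_12 → 2⁴ + 6⁴ + 10⁴ = 16 + 1296 + 10000 = 11312
11312 = (6,6,6,8)_12 → 6⁴ + 6⁴ + 6⁴ + 8⁴ = 1296 + 1296 + 1296 + 4096 = 7984
7984 = (4,7,5,4)_12 → 4⁴ + 7⁴ + 5⁴ + 4⁴ = 256 + 2401 + 625 + 256 = 3538
3538 = (2,0,6,10)_12 → 2⁴ + 0⁴ + 6⁴ + 10⁴ = 16 + 0 + 1296 + 10000 = 11312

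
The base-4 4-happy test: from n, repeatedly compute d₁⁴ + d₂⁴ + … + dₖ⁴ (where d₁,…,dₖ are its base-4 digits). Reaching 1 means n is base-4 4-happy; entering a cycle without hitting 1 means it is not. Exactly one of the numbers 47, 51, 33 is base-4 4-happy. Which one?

33

47: 47 → 178 → 113 → 83 → 83  — repeats 83 (not base-4 4-happy)
51: 51 → 162 → 48 → 81 → 3 → 81  — repeats 81 (not base-4 4-happy)
33: 33 → 17 → 2 → 16 → 1  — reaches 1 (base-4 4-happy)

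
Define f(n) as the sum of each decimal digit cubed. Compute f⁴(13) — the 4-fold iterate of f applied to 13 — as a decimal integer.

55

13 → 28
28 → 520
520 → 133
133 → 55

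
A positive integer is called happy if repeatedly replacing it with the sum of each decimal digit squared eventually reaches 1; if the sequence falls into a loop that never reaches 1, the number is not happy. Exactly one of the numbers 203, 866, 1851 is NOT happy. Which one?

866

203: 203 → 13 → 10 → 1  — reaches 1 (happy)
866: 866 → 136 → 46 → 52 → 29 → 85 → 89 → 145 → 42 → 20 → 4 → 16 → 37 → 58 → 89  — repeats 89 (not happy)
1851: 1851 → 91 → 82 → 68 → 100 → 1  — reaches 1 (happy)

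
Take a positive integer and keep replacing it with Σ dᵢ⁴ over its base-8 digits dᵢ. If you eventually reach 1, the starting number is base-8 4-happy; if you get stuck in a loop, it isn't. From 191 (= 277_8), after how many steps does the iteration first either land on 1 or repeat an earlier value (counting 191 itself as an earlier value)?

8

191 = (2,7,7)_8 → 2⁴ + 7⁴ + 7⁴ = 16 + 2401 + 2401 = 4818
4818 = (1,1,3,2,2)_8 → 1⁴ + 1⁴ + 3⁴ + 2⁴ + 2⁴ = 1 + 1 + 81 + 16 + 16 = 115
115 = (1,6,3)_8 → 1⁴ + 6⁴ + 3⁴ = 1 + 1296 + 81 = 1378
1378 = (2,5,4,2)_8 → 2⁴ + 5⁴ + 4⁴ + 2⁴ = 16 + 625 + 256 + 16 = 913
913 = (1,6,2,1)_8 → 1⁴ + 6⁴ + 2⁴ + 1⁴ = 1 + 1296 + 16 + 1 = 1314
1314 = (2,4,4,2)_8 → 2⁴ + 4⁴ + 4⁴ + 2⁴ = 16 + 256 + 256 + 16 = 544
544 = (1,0,4,0)_8 → 1⁴ + 0⁴ + 4⁴ + 0⁴ = 1 + 0 + 256 + 0 = 257
257 = (4,0,1)_8 → 4⁴ + 0⁴ + 1⁴ = 256 + 0 + 1 = 257  — 257 repeats.
That took 8 steps.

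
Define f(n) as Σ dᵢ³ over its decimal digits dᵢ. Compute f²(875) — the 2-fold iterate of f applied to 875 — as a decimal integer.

875 → 8³ + 7³ + 5³ = 980
980 → 9³ + 8³ + 0³ = 1241

1241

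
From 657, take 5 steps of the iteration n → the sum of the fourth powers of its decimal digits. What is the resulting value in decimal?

6725

657 → 6⁴ + 5⁴ + 7⁴ = 4322
4322 → 4⁴ + 3⁴ + 2⁴ + 2⁴ = 369
369 → 3⁴ + 6⁴ + 9⁴ = 7938
7938 → 7⁴ + 9⁴ + 3⁴ + 8⁴ = 13139
13139 → 1⁴ + 3⁴ + 1⁴ + 3⁴ + 9⁴ = 6725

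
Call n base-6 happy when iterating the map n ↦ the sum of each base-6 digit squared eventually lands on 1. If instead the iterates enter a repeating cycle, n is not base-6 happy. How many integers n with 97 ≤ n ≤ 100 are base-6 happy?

1

97: 97 → 21 → 18 → 9 → 10 → 17 → 29 → 41 → 26 → 20 → 13 → 5 → 25 → 17  (repeats 17)
98: 98 → 24 → 16 → 20 → 13 → 5 → 25 → 17 → 29 → 41 → 26 → 20  (repeats 20)
99: 99 → 29 → 41 → 26 → 20 → 13 → 5 → 25 → 17 → 29  (repeats 29)
100: 100 → 36 → 1  (reaches 1)
base-6 happy: 100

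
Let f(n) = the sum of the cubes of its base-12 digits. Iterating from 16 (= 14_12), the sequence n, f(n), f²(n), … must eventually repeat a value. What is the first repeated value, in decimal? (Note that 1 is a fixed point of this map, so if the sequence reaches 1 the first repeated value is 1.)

16 = (1,4)_12 → 65
65 = (5,5)_12 → 250
250 = (1,8,10)_12 → 1513
1513 = (10,6,1)_12 → 1217
1217 = (8,5,5)_12 → 762
762 = (5,3,6)_12 → 368
368 = (2,6,8)_12 → 736
736 = (5,1,4)_12 → 190
190 = (1,3,10)_12 → 1028
1028 = (7,1,8)_12 → 856
856 = (5,11,4)_12 → 1520
1520 = (10,6,8)_12 → 1728
1728 = (1,0,0,0)_12 → 1  — reached the fixed point 1.
1 → 1, so 1 is the first repeated value.

1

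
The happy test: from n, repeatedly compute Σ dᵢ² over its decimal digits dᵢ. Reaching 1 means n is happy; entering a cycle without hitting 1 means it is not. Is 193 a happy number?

193 → 1² + 9² + 3² = 91
91 → 9² + 1² = 82
82 → 8² + 2² = 68
68 → 6² + 8² = 100
100 → 1² + 0² + 0² = 1  — reached 1.

happy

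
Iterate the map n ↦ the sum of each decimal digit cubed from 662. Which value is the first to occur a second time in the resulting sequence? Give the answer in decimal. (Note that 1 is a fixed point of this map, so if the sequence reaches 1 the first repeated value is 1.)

371

662 → 6³ + 6³ + 2³ = 440
440 → 4³ + 4³ + 0³ = 128
128 → 1³ + 2³ + 8³ = 521
521 → 5³ + 2³ + 1³ = 134
134 → 1³ + 3³ + 4³ = 92
92 → 9³ + 2³ = 737
737 → 7³ + 3³ + 7³ = 713
713 → 7³ + 1³ + 3³ = 371
371 → 3³ + 7³ + 1³ = 371  — 371 already appeared earlier.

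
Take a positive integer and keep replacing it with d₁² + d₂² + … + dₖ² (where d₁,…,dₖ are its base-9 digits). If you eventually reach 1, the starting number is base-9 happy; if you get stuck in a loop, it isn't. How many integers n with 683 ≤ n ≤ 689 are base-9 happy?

683: 683 → 137 → 41 → 41  (repeats 41)
684: 684 → 80 → 128 → 30 → 18 → 4 → 16 → 50 → 50  (repeats 50)
685: 685 → 81 → 1  (reaches 1)
686: 686 → 84 → 10 → 2 → 4 → 16 → 50 → 50  (repeats 50)
687: 687 → 89 → 65 → 53 → 89  (repeats 89)
688: 688 → 96 → 38 → 20 → 8 → 64 → 50 → 50  (repeats 50)
689: 689 → 105 → 41 → 41  (repeats 41)
base-9 happy: 685

1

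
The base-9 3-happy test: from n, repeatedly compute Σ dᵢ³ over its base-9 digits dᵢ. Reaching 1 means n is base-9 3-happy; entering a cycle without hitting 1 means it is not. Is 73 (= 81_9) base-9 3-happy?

73 = (8,1)_9 → 8³ + 1³ = 513
513 = (6,3,0)_9 → 6³ + 3³ + 0³ = 243
243 = (3,0,0)_9 → 3³ + 0³ + 0³ = 27
27 = (3,0)_9 → 3³ + 0³ = 27  — 27 already seen; the sequence cycles without reaching 1.

not base-9 3-happy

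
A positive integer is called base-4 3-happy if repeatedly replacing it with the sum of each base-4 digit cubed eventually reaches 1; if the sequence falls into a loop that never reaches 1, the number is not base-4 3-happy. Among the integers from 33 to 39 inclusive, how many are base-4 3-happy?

33: 33 → 9 → 9  — not base-4 3-happy
34: 34 → 16 → 1  — base-4 3-happy
35: 35 → 35  — not base-4 3-happy
36: 36 → 9 → 9  — not base-4 3-happy
37: 37 → 10 → 16 → 1  — base-4 3-happy
38: 38 → 17 → 2 → 8 → 8  — not base-4 3-happy
39: 39 → 36 → 9 → 9  — not base-4 3-happy
base-4 3-happy: 34, 37

2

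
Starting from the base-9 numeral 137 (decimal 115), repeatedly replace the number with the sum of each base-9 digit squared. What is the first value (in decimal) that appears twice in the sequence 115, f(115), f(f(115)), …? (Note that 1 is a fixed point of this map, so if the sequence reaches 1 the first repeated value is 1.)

115 = (1,3,7)_9 → 1² + 3² + 7² = 59
59 = (6,5)_9 → 6² + 5² = 61
61 = (6,7)_9 → 6² + 7² = 85
85 = (1,0,4)_9 → 1² + 0² + 4² = 17
17 = (1,8)_9 → 1² + 8² = 65
65 = (7,2)_9 → 7² + 2² = 53
53 = (5,8)_9 → 5² + 8² = 89
89 = (1,0,8)_9 → 1² + 0² + 8² = 65  — 65 already appeared earlier.

65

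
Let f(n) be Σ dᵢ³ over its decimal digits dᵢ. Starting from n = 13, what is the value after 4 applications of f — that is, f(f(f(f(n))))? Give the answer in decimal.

13 → 28
28 → 520
520 → 133
133 → 55

55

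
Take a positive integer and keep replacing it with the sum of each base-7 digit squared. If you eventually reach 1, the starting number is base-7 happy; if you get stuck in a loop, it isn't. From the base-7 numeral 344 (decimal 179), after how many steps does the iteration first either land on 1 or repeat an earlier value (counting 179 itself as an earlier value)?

179 = (3,4,4)_7 → 41
41 = (5,6)_7 → 61
61 = (1,1,5)_7 → 27
27 = (3,6)_7 → 45
45 = (6,3)_7 → 45  — 45 repeats.
That took 5 steps.

5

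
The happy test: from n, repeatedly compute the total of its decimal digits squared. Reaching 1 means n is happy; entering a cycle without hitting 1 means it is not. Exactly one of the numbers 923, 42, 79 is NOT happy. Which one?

42

923: 923 → 94 → 97 → 130 → 10 → 1  — reaches 1 (happy)
42: 42 → 20 → 4 → 16 → 37 → 58 → 89 → 145 → 42  — repeats 42 (not happy)
79: 79 → 130 → 10 → 1  — reaches 1 (happy)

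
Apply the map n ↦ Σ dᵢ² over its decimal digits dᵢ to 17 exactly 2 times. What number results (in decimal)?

17 → 50
50 → 25

25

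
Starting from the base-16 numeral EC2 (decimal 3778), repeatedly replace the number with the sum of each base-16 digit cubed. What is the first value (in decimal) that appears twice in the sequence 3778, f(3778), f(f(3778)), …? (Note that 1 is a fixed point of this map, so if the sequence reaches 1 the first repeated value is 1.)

3778 = (14,12,2)_16 → 14³ + 12³ + 2³ = 4480
4480 = (1,1,8,0)_16 → 1³ + 1³ + 8³ + 0³ = 514
514 = (2,0,2)_16 → 2³ + 0³ + 2³ = 16
16 = (1,0)_16 → 1³ + 0³ = 1  — reached the fixed point 1.
1 → 1, so 1 is the first repeated value.

1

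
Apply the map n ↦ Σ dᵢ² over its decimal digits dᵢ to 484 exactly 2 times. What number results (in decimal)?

117

484 → 4² + 8² + 4² = 96
96 → 9² + 6² = 117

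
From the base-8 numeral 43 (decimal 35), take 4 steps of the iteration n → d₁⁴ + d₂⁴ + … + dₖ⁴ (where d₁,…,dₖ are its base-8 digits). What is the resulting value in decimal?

35 = (4,3)_8 → 337
337 = (5,2,1)_8 → 642
642 = (1,2,0,2)_8 → 33
33 = (4,1)_8 → 257

257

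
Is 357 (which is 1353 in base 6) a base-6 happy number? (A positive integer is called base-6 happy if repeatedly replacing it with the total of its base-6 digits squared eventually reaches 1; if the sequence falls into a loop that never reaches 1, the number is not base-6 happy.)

base-6 happy

357 = (1,3,5,3)_6 → 1² + 3² + 5² + 3² = 1 + 9 + 25 + 9 = 44
44 = (1,1,2)_6 → 1² + 1² + 2² = 1 + 1 + 4 = 6
6 = (1,0)_6 → 1² + 0² = 1 + 0 = 1  — reached 1.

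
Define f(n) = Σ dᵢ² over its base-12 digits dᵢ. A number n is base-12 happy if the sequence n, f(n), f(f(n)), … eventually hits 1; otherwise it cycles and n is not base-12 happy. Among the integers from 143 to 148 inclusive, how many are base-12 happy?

1

143: 143 → 242 → 69 → 106 → 164 → 66 → 61 → 26 → 8 → 64 → 41 → 34 → 104 → 128 → 164  (repeats 164)
144: 144 → 1  (reaches 1)
145: 145 → 2 → 4 → 16 → 17 → 26 → 8 → 64 → 41 → 34 → 104 → 128 → 164 → 66 → 61 → 26  (repeats 26)
146: 146 → 5 → 25 → 5  (repeats 5)
147: 147 → 10 → 100 → 80 → 100  (repeats 100)
148: 148 → 17 → 26 → 8 → 64 → 41 → 34 → 104 → 128 → 164 → 66 → 61 → 26  (repeats 26)
base-12 happy: 144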